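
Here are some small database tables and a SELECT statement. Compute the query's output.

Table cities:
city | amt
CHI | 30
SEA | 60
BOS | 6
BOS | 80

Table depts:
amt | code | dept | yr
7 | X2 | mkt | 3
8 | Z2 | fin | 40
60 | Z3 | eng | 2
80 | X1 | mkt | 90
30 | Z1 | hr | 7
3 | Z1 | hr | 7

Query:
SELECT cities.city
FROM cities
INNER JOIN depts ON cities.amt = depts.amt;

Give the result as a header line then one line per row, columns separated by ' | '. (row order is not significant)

After JOIN depts (3 rows):
cities.city | cities.amt | depts.amt | depts.code | depts.dept | depts.yr
CHI | 30 | 30 | Z1 | hr | 7
SEA | 60 | 60 | Z3 | eng | 2
BOS | 80 | 80 | X1 | mkt | 90
After SELECT (3 rows):
cities.city
CHI
SEA
BOS

== RESULT ==
cities.city
CHI
SEA
BOS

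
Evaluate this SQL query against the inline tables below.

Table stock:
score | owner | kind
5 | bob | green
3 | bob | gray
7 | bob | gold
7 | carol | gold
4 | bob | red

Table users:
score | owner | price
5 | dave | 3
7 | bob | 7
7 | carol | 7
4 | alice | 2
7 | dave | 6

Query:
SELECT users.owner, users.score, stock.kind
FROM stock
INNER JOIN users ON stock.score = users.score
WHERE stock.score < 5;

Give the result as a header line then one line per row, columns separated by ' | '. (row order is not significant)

After JOIN users (8 rows):
stock.score | stock.owner | stock.kind | users.score | users.owner | users.price
5 | bob | green | 5 | dave | 3
7 | bob | gold | 7 | bob | 7
7 | bob | gold | 7 | carol | 7
7 | bob | gold | 7 | dave | 6
7 | carol | gold | 7 | bob | 7
7 | carol | gold | 7 | carol | 7
7 | carol | gold | 7 | dave | 6
4 | bob | red | 4 | alice | 2
After WHERE (1 rows):
stock.score | stock.owner | stock.kind | users.score | users.owner | users.price
4 | bob | red | 4 | alice | 2
After SELECT (1 rows):
users.owner | users.score | stock.kind
alice | 4 | red

== RESULT ==
users.owner | users.score | stock.kind
alice | 4 | red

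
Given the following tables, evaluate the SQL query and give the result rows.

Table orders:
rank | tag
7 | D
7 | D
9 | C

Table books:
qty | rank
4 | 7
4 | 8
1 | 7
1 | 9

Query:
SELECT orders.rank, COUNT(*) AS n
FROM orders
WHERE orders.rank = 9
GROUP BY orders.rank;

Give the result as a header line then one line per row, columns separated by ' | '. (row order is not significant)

== RESULT ==
orders.rank | n
9 | 1

Derivation:
After WHERE (1 rows):
orders.rank | orders.tag
9 | C
After GROUP BY (1 rows):
orders.rank | n
9 | 1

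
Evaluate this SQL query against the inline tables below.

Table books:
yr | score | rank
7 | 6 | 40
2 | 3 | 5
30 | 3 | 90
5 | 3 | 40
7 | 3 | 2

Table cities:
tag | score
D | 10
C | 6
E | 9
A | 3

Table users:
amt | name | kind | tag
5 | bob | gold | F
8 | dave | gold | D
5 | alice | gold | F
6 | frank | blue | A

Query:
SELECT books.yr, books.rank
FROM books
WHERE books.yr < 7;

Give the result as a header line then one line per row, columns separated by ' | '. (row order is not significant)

== RESULT ==
books.yr | books.rank
2 | 5
5 | 40

Derivation:
After WHERE (2 rows):
books.yr | books.score | books.rank
2 | 3 | 5
5 | 3 | 40
After SELECT (2 rows):
books.yr | books.rank
2 | 5
5 | 40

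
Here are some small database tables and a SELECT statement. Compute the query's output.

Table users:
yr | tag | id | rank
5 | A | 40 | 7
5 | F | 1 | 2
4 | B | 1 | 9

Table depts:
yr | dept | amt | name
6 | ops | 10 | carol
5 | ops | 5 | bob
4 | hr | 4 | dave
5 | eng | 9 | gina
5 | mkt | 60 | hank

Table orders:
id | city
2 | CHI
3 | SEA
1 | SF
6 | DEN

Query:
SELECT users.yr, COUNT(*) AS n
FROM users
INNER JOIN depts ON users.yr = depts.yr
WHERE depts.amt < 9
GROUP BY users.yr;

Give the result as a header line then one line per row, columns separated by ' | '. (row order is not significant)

After JOIN depts (7 rows):
users.yr | users.tag | users.id | users.rank | depts.yr | depts.dept | depts.amt | depts.name
5 | A | 40 | 7 | 5 | ops | 5 | bob
5 | A | 40 | 7 | 5 | eng | 9 | gina
5 | A | 40 | 7 | 5 | mkt | 60 | hank
5 | F | 1 | 2 | 5 | ops | 5 | bob
5 | F | 1 | 2 | 5 | eng | 9 | gina
5 | F | 1 | 2 | 5 | mkt | 60 | hank
4 | B | 1 | 9 | 4 | hr | 4 | dave
After WHERE (3 rows):
users.yr | users.tag | users.id | users.rank | depts.yr | depts.dept | depts.amt | depts.name
5 | A | 40 | 7 | 5 | ops | 5 | bob
5 | F | 1 | 2 | 5 | ops | 5 | bob
4 | B | 1 | 9 | 4 | hr | 4 | dave
After GROUP BY (2 rows):
users.yr | n
5 | 2
4 | 1

== RESULT ==
users.yr | n
5 | 2
4 | 1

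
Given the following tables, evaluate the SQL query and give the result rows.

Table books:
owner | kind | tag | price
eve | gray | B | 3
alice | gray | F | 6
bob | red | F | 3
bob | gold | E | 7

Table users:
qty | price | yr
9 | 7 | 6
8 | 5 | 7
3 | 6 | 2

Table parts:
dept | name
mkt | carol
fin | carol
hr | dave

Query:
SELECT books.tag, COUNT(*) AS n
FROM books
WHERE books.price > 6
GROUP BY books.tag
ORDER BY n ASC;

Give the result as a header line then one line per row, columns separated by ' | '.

After WHERE (1 rows):
books.owner | books.kind | books.tag | books.price
bob | gold | E | 7
After GROUP BY (1 rows):
books.tag | n
E | 1
After ORDER BY (1 rows):
books.tag | n
E | 1

== RESULT ==
books.tag | n
E | 1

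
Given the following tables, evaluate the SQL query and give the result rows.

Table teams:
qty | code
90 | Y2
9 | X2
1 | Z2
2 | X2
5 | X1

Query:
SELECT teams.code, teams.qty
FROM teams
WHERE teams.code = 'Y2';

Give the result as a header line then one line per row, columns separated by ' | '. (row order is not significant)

After WHERE (1 rows):
teams.qty | teams.code
90 | Y2
After SELECT (1 rows):
teams.code | teams.qty
Y2 | 90

== RESULT ==
teams.code | teams.qty
Y2 | 90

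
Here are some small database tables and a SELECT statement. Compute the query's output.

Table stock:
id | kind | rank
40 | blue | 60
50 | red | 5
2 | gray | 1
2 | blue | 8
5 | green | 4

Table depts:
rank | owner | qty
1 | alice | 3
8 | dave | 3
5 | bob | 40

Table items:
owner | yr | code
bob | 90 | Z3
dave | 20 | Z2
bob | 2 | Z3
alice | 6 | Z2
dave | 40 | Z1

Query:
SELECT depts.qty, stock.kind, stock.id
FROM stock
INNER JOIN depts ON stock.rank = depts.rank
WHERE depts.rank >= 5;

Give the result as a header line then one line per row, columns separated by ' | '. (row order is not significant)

== RESULT ==
depts.qty | stock.kind | stock.id
40 | red | 50
3 | blue | 2

Derivation:
After JOIN depts (3 rows):
stock.id | stock.kind | stock.rank | depts.rank | depts.owner | depts.qty
50 | red | 5 | 5 | bob | 40
2 | gray | 1 | 1 | alice | 3
2 | blue | 8 | 8 | dave | 3
After WHERE (2 rows):
stock.id | stock.kind | stock.rank | depts.rank | depts.owner | depts.qty
50 | red | 5 | 5 | bob | 40
2 | blue | 8 | 8 | dave | 3
After SELECT (2 rows):
depts.qty | stock.kind | stock.id
40 | red | 50
3 | blue | 2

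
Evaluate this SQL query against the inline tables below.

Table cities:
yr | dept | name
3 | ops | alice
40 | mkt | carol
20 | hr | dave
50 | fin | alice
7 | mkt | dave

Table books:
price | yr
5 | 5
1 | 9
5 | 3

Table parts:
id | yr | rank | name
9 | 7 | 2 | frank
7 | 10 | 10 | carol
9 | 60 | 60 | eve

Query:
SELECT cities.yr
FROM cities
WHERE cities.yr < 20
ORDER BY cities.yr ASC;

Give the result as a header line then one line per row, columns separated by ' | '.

== RESULT ==
cities.yr
3
7

Derivation:
After WHERE (2 rows):
cities.yr | cities.dept | cities.name
3 | ops | alice
7 | mkt | dave
After SELECT (2 rows):
cities.yr
3
7
After ORDER BY (2 rows):
cities.yr
3
7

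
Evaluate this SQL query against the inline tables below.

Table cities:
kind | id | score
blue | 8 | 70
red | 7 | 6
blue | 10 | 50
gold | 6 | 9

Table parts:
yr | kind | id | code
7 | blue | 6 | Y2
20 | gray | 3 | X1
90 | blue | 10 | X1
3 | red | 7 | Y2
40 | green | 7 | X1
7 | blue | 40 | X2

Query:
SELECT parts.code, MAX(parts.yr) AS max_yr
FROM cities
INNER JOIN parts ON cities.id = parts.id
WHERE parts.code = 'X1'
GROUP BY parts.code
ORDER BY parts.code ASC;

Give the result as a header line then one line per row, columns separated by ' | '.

After JOIN parts (4 rows):
cities.kind | cities.id | cities.score | parts.yr | parts.kind | parts.id | parts.code
red | 7 | 6 | 3 | red | 7 | Y2
red | 7 | 6 | 40 | green | 7 | X1
blue | 10 | 50 | 90 | blue | 10 | X1
gold | 6 | 9 | 7 | blue | 6 | Y2
After WHERE (2 rows):
cities.kind | cities.id | cities.score | parts.yr | parts.kind | parts.id | parts.code
red | 7 | 6 | 40 | green | 7 | X1
blue | 10 | 50 | 90 | blue | 10 | X1
After GROUP BY (1 rows):
parts.code | max_yr
X1 | 90
After ORDER BY (1 rows):
parts.code | max_yr
X1 | 90

== RESULT ==
parts.code | max_yr
X1 | 90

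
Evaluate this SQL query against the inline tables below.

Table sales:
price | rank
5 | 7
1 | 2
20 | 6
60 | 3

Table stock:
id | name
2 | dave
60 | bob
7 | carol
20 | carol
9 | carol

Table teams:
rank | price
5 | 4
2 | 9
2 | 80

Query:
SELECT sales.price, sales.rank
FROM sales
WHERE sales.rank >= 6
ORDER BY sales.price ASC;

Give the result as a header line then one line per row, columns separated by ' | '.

After WHERE (2 rows):
sales.price | sales.rank
5 | 7
20 | 6
After SELECT (2 rows):
sales.price | sales.rank
5 | 7
20 | 6
After ORDER BY (2 rows):
sales.price | sales.rank
5 | 7
20 | 6

== RESULT ==
sales.price | sales.rank
5 | 7
20 | 6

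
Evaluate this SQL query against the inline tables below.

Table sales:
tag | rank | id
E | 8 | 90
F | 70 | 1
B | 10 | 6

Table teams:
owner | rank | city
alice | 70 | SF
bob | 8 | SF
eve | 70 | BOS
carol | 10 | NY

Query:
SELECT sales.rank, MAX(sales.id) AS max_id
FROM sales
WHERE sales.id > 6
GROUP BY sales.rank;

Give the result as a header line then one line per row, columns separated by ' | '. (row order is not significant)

After WHERE (1 rows):
sales.tag | sales.rank | sales.id
E | 8 | 90
After GROUP BY (1 rows):
sales.rank | max_id
8 | 90

== RESULT ==
sales.rank | max_id
8 | 90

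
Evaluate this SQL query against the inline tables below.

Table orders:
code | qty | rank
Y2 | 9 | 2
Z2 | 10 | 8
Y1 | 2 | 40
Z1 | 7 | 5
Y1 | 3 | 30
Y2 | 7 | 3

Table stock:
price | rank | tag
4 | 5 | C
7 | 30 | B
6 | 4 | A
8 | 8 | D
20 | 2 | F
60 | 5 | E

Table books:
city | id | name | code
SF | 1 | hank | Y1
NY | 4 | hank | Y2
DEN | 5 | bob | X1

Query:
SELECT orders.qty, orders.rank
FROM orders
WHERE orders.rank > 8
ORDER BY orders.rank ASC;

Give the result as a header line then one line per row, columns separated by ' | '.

== RESULT ==
orders.qty | orders.rank
3 | 30
2 | 40

Derivation:
After WHERE (2 rows):
orders.code | orders.qty | orders.rank
Y1 | 2 | 40
Y1 | 3 | 30
After SELECT (2 rows):
orders.qty | orders.rank
2 | 40
3 | 30
After ORDER BY (2 rows):
orders.qty | orders.rank
3 | 30
2 | 40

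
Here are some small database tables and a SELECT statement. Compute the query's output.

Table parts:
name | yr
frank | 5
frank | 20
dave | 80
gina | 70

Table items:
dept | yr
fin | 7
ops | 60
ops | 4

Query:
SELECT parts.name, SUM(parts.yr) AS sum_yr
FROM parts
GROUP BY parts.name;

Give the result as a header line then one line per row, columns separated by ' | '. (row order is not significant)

== RESULT ==
parts.name | sum_yr
frank | 25
dave | 80
gina | 70

Derivation:
After GROUP BY (3 rows):
parts.name | sum_yr
frank | 25
dave | 80
gina | 70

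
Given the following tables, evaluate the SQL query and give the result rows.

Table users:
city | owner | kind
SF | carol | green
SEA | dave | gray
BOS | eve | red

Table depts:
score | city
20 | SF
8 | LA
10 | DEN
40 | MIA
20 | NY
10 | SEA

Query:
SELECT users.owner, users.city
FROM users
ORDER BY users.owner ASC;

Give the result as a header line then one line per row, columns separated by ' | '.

== RESULT ==
users.owner | users.city
carol | SF
dave | SEA
eve | BOS

Derivation:
After SELECT (3 rows):
users.owner | users.city
carol | SF
dave | SEA
eve | BOS
After ORDER BY (3 rows):
users.owner | users.city
carol | SF
dave | SEA
eve | BOS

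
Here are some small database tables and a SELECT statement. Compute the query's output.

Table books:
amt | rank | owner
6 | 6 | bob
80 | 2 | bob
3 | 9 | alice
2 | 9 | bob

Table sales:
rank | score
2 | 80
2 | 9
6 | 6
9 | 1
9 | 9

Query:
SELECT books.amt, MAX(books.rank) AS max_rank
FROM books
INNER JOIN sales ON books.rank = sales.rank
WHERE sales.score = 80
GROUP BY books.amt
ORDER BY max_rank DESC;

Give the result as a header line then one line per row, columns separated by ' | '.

After JOIN sales (7 rows):
books.amt | books.rank | books.owner | sales.rank | sales.score
6 | 6 | bob | 6 | 6
80 | 2 | bob | 2 | 80
80 | 2 | bob | 2 | 9
3 | 9 | alice | 9 | 1
3 | 9 | alice | 9 | 9
2 | 9 | bob | 9 | 1
2 | 9 | bob | 9 | 9
After WHERE (1 rows):
books.amt | books.rank | books.owner | sales.rank | sales.score
80 | 2 | bob | 2 | 80
After GROUP BY (1 rows):
books.amt | max_rank
80 | 2
After ORDER BY (1 rows):
books.amt | max_rank
80 | 2

== RESULT ==
books.amt | max_rank
80 | 2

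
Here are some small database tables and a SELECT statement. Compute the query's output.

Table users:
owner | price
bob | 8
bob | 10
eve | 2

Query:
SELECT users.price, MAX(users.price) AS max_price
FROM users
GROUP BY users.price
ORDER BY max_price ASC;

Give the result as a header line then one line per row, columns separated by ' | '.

== RESULT ==
users.price | max_price
2 | 2
8 | 8
10 | 10

Derivation:
After GROUP BY (3 rows):
users.price | max_price
8 | 8
10 | 10
2 | 2
After ORDER BY (3 rows):
users.price | max_price
2 | 2
8 | 8
10 | 10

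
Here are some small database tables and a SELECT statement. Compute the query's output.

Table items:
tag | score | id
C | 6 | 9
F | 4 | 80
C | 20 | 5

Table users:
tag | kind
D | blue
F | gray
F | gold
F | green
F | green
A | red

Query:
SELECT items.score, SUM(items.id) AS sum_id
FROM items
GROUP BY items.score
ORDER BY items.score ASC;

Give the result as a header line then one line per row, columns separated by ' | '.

After GROUP BY (3 rows):
items.score | sum_id
6 | 9
4 | 80
20 | 5
After ORDER BY (3 rows):
items.score | sum_id
4 | 80
6 | 9
20 | 5

== RESULT ==
items.score | sum_id
4 | 80
6 | 9
20 | 5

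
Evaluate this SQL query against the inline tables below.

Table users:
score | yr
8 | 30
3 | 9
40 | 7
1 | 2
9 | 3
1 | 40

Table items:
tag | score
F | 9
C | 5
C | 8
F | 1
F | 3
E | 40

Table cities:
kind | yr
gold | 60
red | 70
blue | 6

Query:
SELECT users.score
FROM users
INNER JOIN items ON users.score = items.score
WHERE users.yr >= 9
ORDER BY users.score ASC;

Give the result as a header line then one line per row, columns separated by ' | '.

== RESULT ==
users.score
1
3
8

Derivation:
After JOIN items (6 rows):
users.score | users.yr | items.tag | items.score
8 | 30 | C | 8
3 | 9 | F | 3
40 | 7 | E | 40
1 | 2 | F | 1
9 | 3 | F | 9
1 | 40 | F | 1
After WHERE (3 rows):
users.score | users.yr | items.tag | items.score
8 | 30 | C | 8
3 | 9 | F | 3
1 | 40 | F | 1
After SELECT (3 rows):
users.score
8
3
1
After ORDER BY (3 rows):
users.score
1
3
8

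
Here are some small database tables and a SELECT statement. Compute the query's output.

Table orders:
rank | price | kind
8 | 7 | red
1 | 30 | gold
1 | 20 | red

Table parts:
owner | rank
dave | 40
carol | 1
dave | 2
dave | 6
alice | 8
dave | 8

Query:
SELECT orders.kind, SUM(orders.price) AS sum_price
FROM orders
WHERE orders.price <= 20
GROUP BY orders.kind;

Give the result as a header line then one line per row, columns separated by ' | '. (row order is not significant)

== RESULT ==
orders.kind | sum_price
red | 27

Derivation:
After WHERE (2 rows):
orders.rank | orders.price | orders.kind
8 | 7 | red
1 | 20 | red
After GROUP BY (1 rows):
orders.kind | sum_price
red | 27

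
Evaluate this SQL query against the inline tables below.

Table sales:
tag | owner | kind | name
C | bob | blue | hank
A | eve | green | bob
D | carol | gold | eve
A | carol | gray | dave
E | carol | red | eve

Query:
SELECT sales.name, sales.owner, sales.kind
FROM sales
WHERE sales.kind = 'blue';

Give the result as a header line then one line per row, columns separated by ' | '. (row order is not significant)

After WHERE (1 rows):
sales.tag | sales.owner | sales.kind | sales.name
C | bob | blue | hank
After SELECT (1 rows):
sales.name | sales.owner | sales.kind
hank | bob | blue

== RESULT ==
sales.name | sales.owner | sales.kind
hank | bob | blue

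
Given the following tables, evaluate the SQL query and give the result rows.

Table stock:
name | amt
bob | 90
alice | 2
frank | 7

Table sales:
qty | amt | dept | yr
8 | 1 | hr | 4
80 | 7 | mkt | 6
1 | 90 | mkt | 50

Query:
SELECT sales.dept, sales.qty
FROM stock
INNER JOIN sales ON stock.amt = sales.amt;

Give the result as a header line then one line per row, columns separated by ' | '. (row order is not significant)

After JOIN sales (2 rows):
stock.name | stock.amt | sales.qty | sales.amt | sales.dept | sales.yr
bob | 90 | 1 | 90 | mkt | 50
frank | 7 | 80 | 7 | mkt | 6
After SELECT (2 rows):
sales.dept | sales.qty
mkt | 1
mkt | 80

== RESULT ==
sales.dept | sales.qty
mkt | 1
mkt | 80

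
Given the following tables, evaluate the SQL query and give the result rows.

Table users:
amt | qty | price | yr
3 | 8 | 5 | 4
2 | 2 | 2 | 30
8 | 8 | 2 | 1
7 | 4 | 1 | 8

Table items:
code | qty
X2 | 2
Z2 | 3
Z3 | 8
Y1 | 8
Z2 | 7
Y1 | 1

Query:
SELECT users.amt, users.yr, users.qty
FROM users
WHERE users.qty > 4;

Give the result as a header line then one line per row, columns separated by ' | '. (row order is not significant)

== RESULT ==
users.amt | users.yr | users.qty
3 | 4 | 8
8 | 1 | 8

Derivation:
After WHERE (2 rows):
users.amt | users.qty | users.price | users.yr
3 | 8 | 5 | 4
8 | 8 | 2 | 1
After SELECT (2 rows):
users.amt | users.yr | users.qty
3 | 4 | 8
8 | 1 | 8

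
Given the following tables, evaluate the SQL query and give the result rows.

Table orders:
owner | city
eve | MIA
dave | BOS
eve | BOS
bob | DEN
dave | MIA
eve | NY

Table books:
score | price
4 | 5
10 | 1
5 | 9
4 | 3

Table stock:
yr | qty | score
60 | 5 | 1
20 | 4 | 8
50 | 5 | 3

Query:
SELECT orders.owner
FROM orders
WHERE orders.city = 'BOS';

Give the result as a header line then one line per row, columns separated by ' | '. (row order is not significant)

After WHERE (2 rows):
orders.owner | orders.city
dave | BOS
eve | BOS
After SELECT (2 rows):
orders.owner
dave
eve

== RESULT ==
orders.owner
dave
eve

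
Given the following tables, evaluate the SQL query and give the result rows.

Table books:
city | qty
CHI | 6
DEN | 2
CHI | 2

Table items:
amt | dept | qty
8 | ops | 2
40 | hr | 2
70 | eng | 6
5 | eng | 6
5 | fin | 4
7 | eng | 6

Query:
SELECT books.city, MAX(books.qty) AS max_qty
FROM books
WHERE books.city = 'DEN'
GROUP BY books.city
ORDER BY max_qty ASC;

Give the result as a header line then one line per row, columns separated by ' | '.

== RESULT ==
books.city | max_qty
DEN | 2

Derivation:
After WHERE (1 rows):
books.city | books.qty
DEN | 2
After GROUP BY (1 rows):
books.city | max_qty
DEN | 2
After ORDER BY (1 rows):
books.city | max_qty
DEN | 2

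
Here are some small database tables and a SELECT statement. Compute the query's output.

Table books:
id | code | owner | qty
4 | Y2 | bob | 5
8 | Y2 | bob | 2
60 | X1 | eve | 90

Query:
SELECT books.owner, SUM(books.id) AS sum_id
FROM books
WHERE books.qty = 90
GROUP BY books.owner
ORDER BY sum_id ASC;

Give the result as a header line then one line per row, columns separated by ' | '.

After WHERE (1 rows):
books.id | books.code | books.owner | books.qty
60 | X1 | eve | 90
After GROUP BY (1 rows):
books.owner | sum_id
eve | 60
After ORDER BY (1 rows):
books.owner | sum_id
eve | 60

== RESULT ==
books.owner | sum_id
eve | 60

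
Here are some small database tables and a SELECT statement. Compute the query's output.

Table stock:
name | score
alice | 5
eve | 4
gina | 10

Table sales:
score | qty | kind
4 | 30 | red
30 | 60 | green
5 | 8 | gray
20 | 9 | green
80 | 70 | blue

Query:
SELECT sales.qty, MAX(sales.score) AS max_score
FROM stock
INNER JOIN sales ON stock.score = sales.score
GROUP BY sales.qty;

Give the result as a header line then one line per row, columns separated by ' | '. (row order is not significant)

== RESULT ==
sales.qty | max_score
8 | 5
30 | 4

Derivation:
After JOIN sales (2 rows):
stock.name | stock.score | sales.score | sales.qty | sales.kind
alice | 5 | 5 | 8 | gray
eve | 4 | 4 | 30 | red
After GROUP BY (2 rows):
sales.qty | max_score
8 | 5
30 | 4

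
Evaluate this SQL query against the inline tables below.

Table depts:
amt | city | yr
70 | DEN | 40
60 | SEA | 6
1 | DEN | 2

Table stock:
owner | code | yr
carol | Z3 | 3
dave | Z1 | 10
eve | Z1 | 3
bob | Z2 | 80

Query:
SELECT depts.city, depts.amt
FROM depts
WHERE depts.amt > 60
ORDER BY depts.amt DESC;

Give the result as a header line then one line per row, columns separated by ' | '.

== RESULT ==
depts.city | depts.amt
DEN | 70

Derivation:
After WHERE (1 rows):
depts.amt | depts.city | depts.yr
70 | DEN | 40
After SELECT (1 rows):
depts.city | depts.amt
DEN | 70
After ORDER BY (1 rows):
depts.city | depts.amt
DEN | 70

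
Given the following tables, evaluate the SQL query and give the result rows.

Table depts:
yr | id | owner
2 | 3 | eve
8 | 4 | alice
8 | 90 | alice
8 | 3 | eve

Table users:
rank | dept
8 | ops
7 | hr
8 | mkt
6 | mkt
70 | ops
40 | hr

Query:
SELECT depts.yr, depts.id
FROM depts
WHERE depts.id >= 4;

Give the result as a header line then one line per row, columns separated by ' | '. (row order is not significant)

After WHERE (2 rows):
depts.yr | depts.id | depts.owner
8 | 4 | alice
8 | 90 | alice
After SELECT (2 rows):
depts.yr | depts.id
8 | 4
8 | 90

== RESULT ==
depts.yr | depts.id
8 | 4
8 | 90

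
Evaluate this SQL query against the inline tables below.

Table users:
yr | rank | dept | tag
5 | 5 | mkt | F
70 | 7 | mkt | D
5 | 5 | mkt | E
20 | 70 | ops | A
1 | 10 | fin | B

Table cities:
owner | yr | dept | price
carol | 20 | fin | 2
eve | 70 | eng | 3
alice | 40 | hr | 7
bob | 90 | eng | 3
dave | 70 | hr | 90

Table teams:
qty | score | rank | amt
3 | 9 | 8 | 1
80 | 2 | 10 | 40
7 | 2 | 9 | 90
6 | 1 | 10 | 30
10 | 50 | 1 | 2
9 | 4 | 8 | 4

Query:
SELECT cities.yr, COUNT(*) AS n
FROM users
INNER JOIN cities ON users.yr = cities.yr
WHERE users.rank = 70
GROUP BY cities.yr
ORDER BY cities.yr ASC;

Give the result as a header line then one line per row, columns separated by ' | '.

After JOIN cities (3 rows):
users.yr | users.rank | users.dept | users.tag | cities.owner | cities.yr | cities.dept | cities.price
70 | 7 | mkt | D | eve | 70 | eng | 3
70 | 7 | mkt | D | dave | 70 | hr | 90
20 | 70 | ops | A | carol | 20 | fin | 2
After WHERE (1 rows):
users.yr | users.rank | users.dept | users.tag | cities.owner | cities.yr | cities.dept | cities.price
20 | 70 | ops | A | carol | 20 | fin | 2
After GROUP BY (1 rows):
cities.yr | n
20 | 1
After ORDER BY (1 rows):
cities.yr | n
20 | 1

== RESULT ==
cities.yr | n
20 | 1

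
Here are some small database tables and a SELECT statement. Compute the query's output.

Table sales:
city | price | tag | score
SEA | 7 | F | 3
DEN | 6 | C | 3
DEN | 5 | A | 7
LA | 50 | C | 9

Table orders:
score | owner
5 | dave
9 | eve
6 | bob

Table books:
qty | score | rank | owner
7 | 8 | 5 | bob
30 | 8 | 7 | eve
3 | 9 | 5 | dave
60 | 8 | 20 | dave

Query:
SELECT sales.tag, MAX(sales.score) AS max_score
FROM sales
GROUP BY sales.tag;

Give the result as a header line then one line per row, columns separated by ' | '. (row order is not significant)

After GROUP BY (3 rows):
sales.tag | max_score
F | 3
C | 9
A | 7

== RESULT ==
sales.tag | max_score
F | 3
C | 9
A | 7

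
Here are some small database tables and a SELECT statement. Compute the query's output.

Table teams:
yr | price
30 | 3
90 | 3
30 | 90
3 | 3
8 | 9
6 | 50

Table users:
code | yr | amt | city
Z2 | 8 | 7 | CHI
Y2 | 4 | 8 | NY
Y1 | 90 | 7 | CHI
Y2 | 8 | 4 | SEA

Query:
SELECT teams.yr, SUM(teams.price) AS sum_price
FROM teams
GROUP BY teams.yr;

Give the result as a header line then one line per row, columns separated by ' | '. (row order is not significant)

== RESULT ==
teams.yr | sum_price
30 | 93
90 | 3
3 | 3
8 | 9
6 | 50

Derivation:
After GROUP BY (5 rows):
teams.yr | sum_price
30 | 93
90 | 3
3 | 3
8 | 9
6 | 50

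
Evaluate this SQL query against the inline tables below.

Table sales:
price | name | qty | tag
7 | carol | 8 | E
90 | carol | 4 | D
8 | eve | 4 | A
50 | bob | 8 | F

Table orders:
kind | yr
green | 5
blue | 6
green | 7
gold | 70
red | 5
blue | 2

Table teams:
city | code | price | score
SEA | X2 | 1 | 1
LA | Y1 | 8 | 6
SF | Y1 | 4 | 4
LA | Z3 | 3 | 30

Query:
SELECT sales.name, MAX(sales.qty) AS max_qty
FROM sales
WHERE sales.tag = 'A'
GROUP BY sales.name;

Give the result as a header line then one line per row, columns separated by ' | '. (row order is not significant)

== RESULT ==
sales.name | max_qty
eve | 4

Derivation:
After WHERE (1 rows):
sales.price | sales.name | sales.qty | sales.tag
8 | eve | 4 | A
After GROUP BY (1 rows):
sales.name | max_qty
eve | 4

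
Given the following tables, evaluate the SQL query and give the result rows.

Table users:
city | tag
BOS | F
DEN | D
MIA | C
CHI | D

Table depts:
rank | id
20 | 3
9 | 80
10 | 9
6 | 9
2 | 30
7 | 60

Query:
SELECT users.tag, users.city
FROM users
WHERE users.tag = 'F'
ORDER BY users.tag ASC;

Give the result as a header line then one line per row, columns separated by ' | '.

== RESULT ==
users.tag | users.city
F | BOS

Derivation:
After WHERE (1 rows):
users.city | users.tag
BOS | F
After SELECT (1 rows):
users.tag | users.city
F | BOS
After ORDER BY (1 rows):
users.tag | users.city
F | BOS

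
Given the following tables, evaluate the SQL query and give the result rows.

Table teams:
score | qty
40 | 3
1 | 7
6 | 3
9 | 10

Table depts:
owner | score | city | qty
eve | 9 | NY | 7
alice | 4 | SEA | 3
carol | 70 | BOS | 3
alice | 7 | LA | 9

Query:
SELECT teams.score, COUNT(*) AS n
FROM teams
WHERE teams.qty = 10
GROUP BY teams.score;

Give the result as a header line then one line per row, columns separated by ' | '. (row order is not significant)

== RESULT ==
teams.score | n
9 | 1

Derivation:
After WHERE (1 rows):
teams.score | teams.qty
9 | 10
After GROUP BY (1 rows):
teams.score | n
9 | 1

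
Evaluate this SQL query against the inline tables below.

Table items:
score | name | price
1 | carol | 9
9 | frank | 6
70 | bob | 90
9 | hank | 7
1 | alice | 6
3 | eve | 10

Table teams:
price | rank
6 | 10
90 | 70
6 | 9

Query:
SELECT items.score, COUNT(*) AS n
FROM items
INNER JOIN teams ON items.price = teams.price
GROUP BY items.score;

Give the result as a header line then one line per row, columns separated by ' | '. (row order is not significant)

== RESULT ==
items.score | n
9 | 2
70 | 1
1 | 2

Derivation:
After JOIN teams (5 rows):
items.score | items.name | items.price | teams.price | teams.rank
9 | frank | 6 | 6 | 10
9 | frank | 6 | 6 | 9
70 | bob | 90 | 90 | 70
1 | alice | 6 | 6 | 10
1 | alice | 6 | 6 | 9
After GROUP BY (3 rows):
items.score | n
9 | 2
70 | 1
1 | 2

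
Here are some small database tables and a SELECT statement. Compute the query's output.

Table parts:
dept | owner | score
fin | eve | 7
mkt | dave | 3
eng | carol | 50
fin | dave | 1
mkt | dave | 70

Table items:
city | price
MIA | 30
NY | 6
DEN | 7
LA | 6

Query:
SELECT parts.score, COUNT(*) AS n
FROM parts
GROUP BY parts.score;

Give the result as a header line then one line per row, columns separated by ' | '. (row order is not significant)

After GROUP BY (5 rows):
parts.score | n
7 | 1
3 | 1
50 | 1
1 | 1
70 | 1

== RESULT ==
parts.score | n
7 | 1
3 | 1
50 | 1
1 | 1
70 | 1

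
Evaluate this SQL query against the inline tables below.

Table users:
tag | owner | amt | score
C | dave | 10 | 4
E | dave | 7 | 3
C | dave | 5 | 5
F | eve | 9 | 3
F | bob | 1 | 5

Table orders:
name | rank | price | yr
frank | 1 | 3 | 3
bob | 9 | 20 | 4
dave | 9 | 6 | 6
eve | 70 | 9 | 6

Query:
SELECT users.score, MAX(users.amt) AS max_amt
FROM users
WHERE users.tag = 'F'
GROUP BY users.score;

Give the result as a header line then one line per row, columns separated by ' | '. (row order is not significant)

After WHERE (2 rows):
users.tag | users.owner | users.amt | users.score
F | eve | 9 | 3
F | bob | 1 | 5
After GROUP BY (2 rows):
users.score | max_amt
3 | 9
5 | 1

== RESULT ==
users.score | max_amt
3 | 9
5 | 1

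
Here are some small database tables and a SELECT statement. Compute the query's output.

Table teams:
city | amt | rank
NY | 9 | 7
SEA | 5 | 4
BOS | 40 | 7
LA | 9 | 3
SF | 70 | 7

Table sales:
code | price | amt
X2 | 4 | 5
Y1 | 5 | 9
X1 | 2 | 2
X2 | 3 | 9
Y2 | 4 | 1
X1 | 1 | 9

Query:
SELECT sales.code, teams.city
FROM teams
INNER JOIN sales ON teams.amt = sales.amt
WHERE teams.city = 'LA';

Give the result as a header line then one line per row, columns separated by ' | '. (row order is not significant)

After JOIN sales (7 rows):
teams.city | teams.amt | teams.rank | sales.code | sales.price | sales.amt
NY | 9 | 7 | Y1 | 5 | 9
NY | 9 | 7 | X2 | 3 | 9
NY | 9 | 7 | X1 | 1 | 9
SEA | 5 | 4 | X2 | 4 | 5
LA | 9 | 3 | Y1 | 5 | 9
LA | 9 | 3 | X2 | 3 | 9
LA | 9 | 3 | X1 | 1 | 9
After WHERE (3 rows):
teams.city | teams.amt | teams.rank | sales.code | sales.price | sales.amt
LA | 9 | 3 | Y1 | 5 | 9
LA | 9 | 3 | X2 | 3 | 9
LA | 9 | 3 | X1 | 1 | 9
After SELECT (3 rows):
sales.code | teams.city
Y1 | LA
X2 | LA
X1 | LA

== RESULT ==
sales.code | teams.city
Y1 | LA
X2 | LA
X1 | LA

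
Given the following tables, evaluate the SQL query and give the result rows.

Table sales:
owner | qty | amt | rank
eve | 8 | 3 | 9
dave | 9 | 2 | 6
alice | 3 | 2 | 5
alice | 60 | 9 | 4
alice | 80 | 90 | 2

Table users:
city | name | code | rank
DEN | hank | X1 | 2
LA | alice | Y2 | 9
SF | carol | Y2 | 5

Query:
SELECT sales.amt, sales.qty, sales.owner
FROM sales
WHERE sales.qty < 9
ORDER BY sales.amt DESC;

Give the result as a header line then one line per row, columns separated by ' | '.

After WHERE (2 rows):
sales.owner | sales.qty | sales.amt | sales.rank
eve | 8 | 3 | 9
alice | 3 | 2 | 5
After SELECT (2 rows):
sales.amt | sales.qty | sales.owner
3 | 8 | eve
2 | 3 | alice
After ORDER BY (2 rows):
sales.amt | sales.qty | sales.owner
3 | 8 | eve
2 | 3 | alice

== RESULT ==
sales.amt | sales.qty | sales.owner
3 | 8 | eve
2 | 3 | alice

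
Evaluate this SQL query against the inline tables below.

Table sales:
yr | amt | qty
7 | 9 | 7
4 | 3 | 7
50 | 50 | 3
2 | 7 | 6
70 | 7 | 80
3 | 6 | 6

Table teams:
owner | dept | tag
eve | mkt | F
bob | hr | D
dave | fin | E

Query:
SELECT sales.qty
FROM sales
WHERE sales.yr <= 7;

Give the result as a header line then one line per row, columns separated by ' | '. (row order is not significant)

== RESULT ==
sales.qty
7
7
6
6

Derivation:
After WHERE (4 rows):
sales.yr | sales.amt | sales.qty
7 | 9 | 7
4 | 3 | 7
2 | 7 | 6
3 | 6 | 6
After SELECT (4 rows):
sales.qty
7
7
6
6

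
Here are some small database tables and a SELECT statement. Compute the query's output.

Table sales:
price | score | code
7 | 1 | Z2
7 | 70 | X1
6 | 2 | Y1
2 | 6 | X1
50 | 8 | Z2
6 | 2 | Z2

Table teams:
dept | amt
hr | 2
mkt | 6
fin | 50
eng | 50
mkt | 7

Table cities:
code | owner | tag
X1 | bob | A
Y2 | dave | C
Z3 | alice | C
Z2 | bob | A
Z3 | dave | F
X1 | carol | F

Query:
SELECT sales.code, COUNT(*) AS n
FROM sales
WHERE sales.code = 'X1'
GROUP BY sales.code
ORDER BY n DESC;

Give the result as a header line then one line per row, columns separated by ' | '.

After WHERE (2 rows):
sales.price | sales.score | sales.code
7 | 70 | X1
2 | 6 | X1
After GROUP BY (1 rows):
sales.code | n
X1 | 2
After ORDER BY (1 rows):
sales.code | n
X1 | 2

== RESULT ==
sales.code | n
X1 | 2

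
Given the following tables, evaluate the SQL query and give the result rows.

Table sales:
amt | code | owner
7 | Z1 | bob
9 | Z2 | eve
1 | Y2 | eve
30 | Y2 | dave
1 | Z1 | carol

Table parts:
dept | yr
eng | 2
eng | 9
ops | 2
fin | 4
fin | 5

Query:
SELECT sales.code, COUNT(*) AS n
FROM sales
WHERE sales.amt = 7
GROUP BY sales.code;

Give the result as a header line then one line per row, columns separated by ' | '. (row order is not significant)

After WHERE (1 rows):
sales.amt | sales.code | sales.owner
7 | Z1 | bob
After GROUP BY (1 rows):
sales.code | n
Z1 | 1

== RESULT ==
sales.code | n
Z1 | 1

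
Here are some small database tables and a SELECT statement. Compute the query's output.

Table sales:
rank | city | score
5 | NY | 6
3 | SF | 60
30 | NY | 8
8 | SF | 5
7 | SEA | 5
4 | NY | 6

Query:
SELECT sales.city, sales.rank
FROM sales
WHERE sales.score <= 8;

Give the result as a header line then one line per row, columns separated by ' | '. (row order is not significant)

== RESULT ==
sales.city | sales.rank
NY | 5
NY | 30
SF | 8
SEA | 7
NY | 4

Derivation:
After WHERE (5 rows):
sales.rank | sales.city | sales.score
5 | NY | 6
30 | NY | 8
8 | SF | 5
7 | SEA | 5
4 | NY | 6
After SELECT (5 rows):
sales.city | sales.rank
NY | 5
NY | 30
SF | 8
SEA | 7
NY | 4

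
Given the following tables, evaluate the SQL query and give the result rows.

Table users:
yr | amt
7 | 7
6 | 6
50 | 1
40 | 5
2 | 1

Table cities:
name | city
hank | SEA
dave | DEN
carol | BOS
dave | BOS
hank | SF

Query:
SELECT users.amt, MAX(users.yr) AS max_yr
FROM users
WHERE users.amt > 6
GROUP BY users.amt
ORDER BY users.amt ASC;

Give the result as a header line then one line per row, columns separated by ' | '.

== RESULT ==
users.amt | max_yr
7 | 7

Derivation:
After WHERE (1 rows):
users.yr | users.amt
7 | 7
After GROUP BY (1 rows):
users.amt | max_yr
7 | 7
After ORDER BY (1 rows):
users.amt | max_yr
7 | 7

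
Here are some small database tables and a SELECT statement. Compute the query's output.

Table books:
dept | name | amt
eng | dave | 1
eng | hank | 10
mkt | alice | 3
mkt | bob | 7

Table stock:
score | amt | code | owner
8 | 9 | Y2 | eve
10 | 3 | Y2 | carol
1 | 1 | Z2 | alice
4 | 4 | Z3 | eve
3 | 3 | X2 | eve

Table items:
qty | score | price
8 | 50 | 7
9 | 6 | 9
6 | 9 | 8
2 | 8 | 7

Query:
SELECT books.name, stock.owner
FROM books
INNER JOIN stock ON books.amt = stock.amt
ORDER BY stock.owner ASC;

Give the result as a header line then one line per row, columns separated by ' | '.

After JOIN stock (3 rows):
books.dept | books.name | books.amt | stock.score | stock.amt | stock.code | stock.owner
eng | dave | 1 | 1 | 1 | Z2 | alice
mkt | alice | 3 | 10 | 3 | Y2 | carol
mkt | alice | 3 | 3 | 3 | X2 | eve
After SELECT (3 rows):
books.name | stock.owner
dave | alice
alice | carol
alice | eve
After ORDER BY (3 rows):
books.name | stock.owner
dave | alice
alice | carol
alice | eve

== RESULT ==
books.name | stock.owner
dave | alice
alice | carol
alice | eve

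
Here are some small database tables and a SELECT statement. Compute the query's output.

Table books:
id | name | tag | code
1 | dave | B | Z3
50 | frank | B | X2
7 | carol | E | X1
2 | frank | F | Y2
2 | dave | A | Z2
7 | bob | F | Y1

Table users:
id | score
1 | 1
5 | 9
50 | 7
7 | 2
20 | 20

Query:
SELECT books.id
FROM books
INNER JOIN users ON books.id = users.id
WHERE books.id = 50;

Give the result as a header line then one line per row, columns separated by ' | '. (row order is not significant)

After JOIN users (4 rows):
books.id | books.name | books.tag | books.code | users.id | users.score
1 | dave | B | Z3 | 1 | 1
50 | frank | B | X2 | 50 | 7
7 | carol | E | X1 | 7 | 2
7 | bob | F | Y1 | 7 | 2
After WHERE (1 rows):
books.id | books.name | books.tag | books.code | users.id | users.score
50 | frank | B | X2 | 50 | 7
After SELECT (1 rows):
books.id
50

== RESULT ==
books.id
50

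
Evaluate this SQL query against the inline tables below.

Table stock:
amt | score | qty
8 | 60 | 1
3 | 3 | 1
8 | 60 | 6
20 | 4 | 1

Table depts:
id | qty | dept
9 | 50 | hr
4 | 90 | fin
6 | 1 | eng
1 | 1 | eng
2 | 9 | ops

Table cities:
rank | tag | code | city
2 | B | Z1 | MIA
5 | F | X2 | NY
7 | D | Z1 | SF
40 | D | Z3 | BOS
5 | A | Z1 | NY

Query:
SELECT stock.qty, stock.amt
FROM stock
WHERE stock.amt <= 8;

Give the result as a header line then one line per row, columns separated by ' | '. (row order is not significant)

== RESULT ==
stock.qty | stock.amt
1 | 8
1 | 3
6 | 8

Derivation:
After WHERE (3 rows):
stock.amt | stock.score | stock.qty
8 | 60 | 1
3 | 3 | 1
8 | 60 | 6
After SELECT (3 rows):
stock.qty | stock.amt
1 | 8
1 | 3
6 | 8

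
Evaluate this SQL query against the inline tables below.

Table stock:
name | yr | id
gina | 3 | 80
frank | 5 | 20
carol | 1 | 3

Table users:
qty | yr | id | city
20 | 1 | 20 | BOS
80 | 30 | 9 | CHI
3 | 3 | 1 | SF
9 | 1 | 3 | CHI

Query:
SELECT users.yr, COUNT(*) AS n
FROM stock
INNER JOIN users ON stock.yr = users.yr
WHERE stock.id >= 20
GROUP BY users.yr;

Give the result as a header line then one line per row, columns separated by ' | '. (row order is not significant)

After JOIN users (3 rows):
stock.name | stock.yr | stock.id | users.qty | users.yr | users.id | users.city
gina | 3 | 80 | 3 | 3 | 1 | SF
carol | 1 | 3 | 20 | 1 | 20 | BOS
carol | 1 | 3 | 9 | 1 | 3 | CHI
After WHERE (1 rows):
stock.name | stock.yr | stock.id | users.qty | users.yr | users.id | users.city
gina | 3 | 80 | 3 | 3 | 1 | SF
After GROUP BY (1 rows):
users.yr | n
3 | 1

== RESULT ==
users.yr | n
3 | 1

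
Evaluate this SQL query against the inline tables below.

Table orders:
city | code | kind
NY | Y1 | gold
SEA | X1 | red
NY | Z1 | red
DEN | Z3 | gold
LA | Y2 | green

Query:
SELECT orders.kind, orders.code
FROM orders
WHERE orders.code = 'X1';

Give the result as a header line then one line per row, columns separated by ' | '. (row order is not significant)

== RESULT ==
orders.kind | orders.code
red | X1

Derivation:
After WHERE (1 rows):
orders.city | orders.code | orders.kind
SEA | X1 | red
After SELECT (1 rows):
orders.kind | orders.code
red | X1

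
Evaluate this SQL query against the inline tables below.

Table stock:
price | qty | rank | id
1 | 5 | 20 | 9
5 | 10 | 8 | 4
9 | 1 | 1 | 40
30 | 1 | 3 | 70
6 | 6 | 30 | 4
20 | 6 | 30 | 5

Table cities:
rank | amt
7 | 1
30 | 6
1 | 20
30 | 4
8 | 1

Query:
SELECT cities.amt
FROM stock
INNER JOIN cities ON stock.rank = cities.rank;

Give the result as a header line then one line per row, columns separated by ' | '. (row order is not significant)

== RESULT ==
cities.amt
1
20
6
4
6
4

Derivation:
After JOIN cities (6 rows):
stock.price | stock.qty | stock.rank | stock.id | cities.rank | cities.amt
5 | 10 | 8 | 4 | 8 | 1
9 | 1 | 1 | 40 | 1 | 20
6 | 6 | 30 | 4 | 30 | 6
6 | 6 | 30 | 4 | 30 | 4
20 | 6 | 30 | 5 | 30 | 6
20 | 6 | 30 | 5 | 30 | 4
After SELECT (6 rows):
cities.amt
1
20
6
4
6
4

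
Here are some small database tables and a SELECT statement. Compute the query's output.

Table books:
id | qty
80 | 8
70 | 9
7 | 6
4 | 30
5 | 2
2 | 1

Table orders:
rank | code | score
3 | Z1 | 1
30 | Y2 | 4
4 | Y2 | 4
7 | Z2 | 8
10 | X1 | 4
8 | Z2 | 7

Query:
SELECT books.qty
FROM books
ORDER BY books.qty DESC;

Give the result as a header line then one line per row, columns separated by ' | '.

== RESULT ==
books.qty
30
9
8
6
2
1

Derivation:
After SELECT (6 rows):
books.qty
8
9
6
30
2
1
After ORDER BY (6 rows):
books.qty
30
9
8
6
2
1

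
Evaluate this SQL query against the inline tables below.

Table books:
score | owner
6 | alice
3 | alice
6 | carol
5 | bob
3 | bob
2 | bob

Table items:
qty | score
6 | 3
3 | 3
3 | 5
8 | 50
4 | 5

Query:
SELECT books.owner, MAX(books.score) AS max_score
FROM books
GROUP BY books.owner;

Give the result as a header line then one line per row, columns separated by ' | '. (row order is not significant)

After GROUP BY (3 rows):
books.owner | max_score
alice | 6
carol | 6
bob | 5

== RESULT ==
books.owner | max_score
alice | 6
carol | 6
bob | 5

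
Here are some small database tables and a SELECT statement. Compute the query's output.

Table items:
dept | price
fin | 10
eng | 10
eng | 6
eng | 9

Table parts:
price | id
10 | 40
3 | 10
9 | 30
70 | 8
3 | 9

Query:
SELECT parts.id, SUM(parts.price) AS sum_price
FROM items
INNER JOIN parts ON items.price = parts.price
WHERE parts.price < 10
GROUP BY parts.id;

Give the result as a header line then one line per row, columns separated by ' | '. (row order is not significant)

== RESULT ==
parts.id | sum_price
30 | 9

Derivation:
After JOIN parts (3 rows):
items.dept | items.price | parts.price | parts.id
fin | 10 | 10 | 40
eng | 10 | 10 | 40
eng | 9 | 9 | 30
After WHERE (1 rows):
items.dept | items.price | parts.price | parts.id
eng | 9 | 9 | 30
After GROUP BY (1 rows):
parts.id | sum_price
30 | 9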